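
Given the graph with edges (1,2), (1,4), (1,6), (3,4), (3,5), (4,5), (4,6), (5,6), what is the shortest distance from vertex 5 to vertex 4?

Step 1: Build adjacency list:
  1: 2, 4, 6
  2: 1
  3: 4, 5
  4: 1, 3, 5, 6
  5: 3, 4, 6
  6: 1, 4, 5

Step 2: BFS from vertex 5 to find shortest path to 4:
  vertex 3 reached at distance 1
  vertex 4 reached at distance 1

Step 3: Shortest path: 5 -> 4
Path length: 1 edge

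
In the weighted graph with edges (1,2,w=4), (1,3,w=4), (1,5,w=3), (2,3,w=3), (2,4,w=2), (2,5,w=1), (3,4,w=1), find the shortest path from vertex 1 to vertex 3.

Step 1: Build adjacency list with weights:
  1: 2(w=4), 3(w=4), 5(w=3)
  2: 1(w=4), 3(w=3), 4(w=2), 5(w=1)
  3: 1(w=4), 2(w=3), 4(w=1)
  4: 2(w=2), 3(w=1)
  5: 1(w=3), 2(w=1)

Step 2: Apply Dijkstra's algorithm from vertex 1:
  Visit vertex 1 (distance=0)
    Update dist[2] = 4
    Update dist[3] = 4
    Update dist[5] = 3
  Visit vertex 5 (distance=3)
  Visit vertex 2 (distance=4)
    Update dist[4] = 6
  Visit vertex 3 (distance=4)
    Update dist[4] = 5

Step 3: Shortest path: 1 -> 3
Total weight: 4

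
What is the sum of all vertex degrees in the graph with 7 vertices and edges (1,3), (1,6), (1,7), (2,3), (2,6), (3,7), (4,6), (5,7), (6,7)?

Step 1: Count edges incident to each vertex:
  deg(1) = 3 (neighbors: 3, 6, 7)
  deg(2) = 2 (neighbors: 3, 6)
  deg(3) = 3 (neighbors: 1, 2, 7)
  deg(4) = 1 (neighbors: 6)
  deg(5) = 1 (neighbors: 7)
  deg(6) = 4 (neighbors: 1, 2, 4, 7)
  deg(7) = 4 (neighbors: 1, 3, 5, 6)

Step 2: Sum all degrees:
  3 + 2 + 3 + 1 + 1 + 4 + 4 = 18

Verification: sum of degrees = 2 * |E| = 2 * 9 = 18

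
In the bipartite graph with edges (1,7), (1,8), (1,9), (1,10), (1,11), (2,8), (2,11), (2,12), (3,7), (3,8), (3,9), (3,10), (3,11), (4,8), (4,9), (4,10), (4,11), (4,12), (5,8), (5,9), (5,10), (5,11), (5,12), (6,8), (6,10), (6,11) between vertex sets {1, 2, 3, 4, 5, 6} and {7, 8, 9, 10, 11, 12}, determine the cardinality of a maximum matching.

Step 1: List the neighbors of each left vertex:
  1: 7, 8, 9, 10, 11
  2: 8, 11, 12
  3: 7, 8, 9, 10, 11
  4: 8, 9, 10, 11, 12
  5: 8, 9, 10, 11, 12
  6: 8, 10, 11

Step 2: Greedily match left vertices, then look for augmenting paths:
  Match 1 -- 7
  Match 2 -- 12
  Match 3 -- 9
  Match 4 -- 10
  Match 5 -- 11
  Match 6 -- 8
  No augmenting path remains.

Step 3: Verify this is maximum:
  Matching size 6 = min(|L|, |R|) = min(6, 6), which is an upper bound, so this matching is maximum.

Maximum matching: {(1,7), (2,12), (3,9), (4,10), (5,11), (6,8)}
Size: 6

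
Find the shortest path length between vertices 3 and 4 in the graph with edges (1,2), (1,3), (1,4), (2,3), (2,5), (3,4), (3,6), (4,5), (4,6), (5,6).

Step 1: Build adjacency list:
  1: 2, 3, 4
  2: 1, 3, 5
  3: 1, 2, 4, 6
  4: 1, 3, 5, 6
  5: 2, 4, 6
  6: 3, 4, 5

Step 2: BFS from vertex 3 to find shortest path to 4:
  vertex 1 reached at distance 1
  vertex 2 reached at distance 1
  vertex 4 reached at distance 1

Step 3: Shortest path: 3 -> 4
Path length: 1 edge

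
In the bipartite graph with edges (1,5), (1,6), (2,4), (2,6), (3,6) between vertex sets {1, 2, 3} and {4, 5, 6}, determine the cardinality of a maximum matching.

Step 1: List the neighbors of each left vertex:
  1: 5, 6
  2: 4, 6
  3: 6

Step 2: Greedily match left vertices, then look for augmenting paths:
  Match 1 -- 5
  Match 2 -- 4
  Match 3 -- 6
  No augmenting path remains.

Step 3: Verify this is maximum:
  Matching size 3 = min(|L|, |R|) = min(3, 3), which is an upper bound, so this matching is maximum.

Maximum matching: {(1,5), (2,4), (3,6)}
Size: 3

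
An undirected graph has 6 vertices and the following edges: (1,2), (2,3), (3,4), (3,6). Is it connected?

Step 1: Build adjacency list from edges:
  1: 2
  2: 1, 3
  3: 2, 4, 6
  4: 3
  5: (none)
  6: 3

Step 2: Run BFS/DFS from vertex 1:
  Visited: {1, 2, 3, 4, 6}
  Reached 5 of 6 vertices

Step 3: Only 5 of 6 vertices reached. Graph is disconnected.
Connected components: {1, 2, 3, 4, 6}, {5}
Answer: No, the graph is not connected (2 components).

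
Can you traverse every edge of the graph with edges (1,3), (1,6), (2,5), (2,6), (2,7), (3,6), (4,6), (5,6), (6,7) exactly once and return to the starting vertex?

Step 1: Find the degree of each vertex:
  deg(1) = 2
  deg(2) = 3
  deg(3) = 2
  deg(4) = 1
  deg(5) = 2
  deg(6) = 6
  deg(7) = 2

Step 2: Count vertices with odd degree:
  Odd-degree vertices: 2, 4 (2 total)

Step 3: Apply Euler's theorem:
  - Eulerian circuit exists iff graph is connected and all vertices have even degree
  - Eulerian path exists iff graph is connected and has 0 or 2 odd-degree vertices

Graph is connected with exactly 2 odd-degree vertices (2, 4).
Eulerian path exists (starting and ending at the odd-degree vertices), but no Eulerian circuit.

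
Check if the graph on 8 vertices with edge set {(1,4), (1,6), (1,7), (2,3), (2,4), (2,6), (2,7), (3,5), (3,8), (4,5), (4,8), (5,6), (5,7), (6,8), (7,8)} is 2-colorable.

Step 1: Attempt 2-coloring using BFS:
  Start at vertex 1, assign color 0
  Color vertex 4 with color 1 (neighbor of 1)
  Color vertex 6 with color 1 (neighbor of 1)
  Color vertex 7 with color 1 (neighbor of 1)
  Color vertex 2 with color 0 (neighbor of 4)
  Color vertex 5 with color 0 (neighbor of 4)
  Color vertex 8 with color 0 (neighbor of 4)
  Color vertex 3 with color 1 (neighbor of 2)

Step 2: 2-coloring succeeded. No conflicts found.
  Set A (color 0): {1, 2, 5, 8}
  Set B (color 1): {3, 4, 6, 7}

The graph is bipartite with partition {1, 2, 5, 8}, {3, 4, 6, 7}.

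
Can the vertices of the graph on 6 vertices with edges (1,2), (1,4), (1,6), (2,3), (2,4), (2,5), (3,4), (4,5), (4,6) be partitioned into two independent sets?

Step 1: Attempt 2-coloring using BFS:
  Start at vertex 1, assign color 0
  Color vertex 2 with color 1 (neighbor of 1)
  Color vertex 4 with color 1 (neighbor of 1)
  Color vertex 6 with color 1 (neighbor of 1)
  Color vertex 3 with color 0 (neighbor of 2)

Step 2: Conflict found! Vertices 2 and 4 are adjacent but have the same color.
This means the graph contains an odd cycle.

The graph is NOT bipartite.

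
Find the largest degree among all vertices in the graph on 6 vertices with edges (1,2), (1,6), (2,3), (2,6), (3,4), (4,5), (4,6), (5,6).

Step 1: Count edges incident to each vertex:
  deg(1) = 2 (neighbors: 2, 6)
  deg(2) = 3 (neighbors: 1, 3, 6)
  deg(3) = 2 (neighbors: 2, 4)
  deg(4) = 3 (neighbors: 3, 5, 6)
  deg(5) = 2 (neighbors: 4, 6)
  deg(6) = 4 (neighbors: 1, 2, 4, 5)

Step 2: Find maximum:
  max(2, 3, 2, 3, 2, 4) = 4 (vertex 6)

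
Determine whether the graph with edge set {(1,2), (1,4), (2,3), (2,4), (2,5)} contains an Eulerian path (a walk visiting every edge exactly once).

Step 1: Find the degree of each vertex:
  deg(1) = 2
  deg(2) = 4
  deg(3) = 1
  deg(4) = 2
  deg(5) = 1

Step 2: Count vertices with odd degree:
  Odd-degree vertices: 3, 5 (2 total)

Step 3: Apply Euler's theorem:
  - Eulerian circuit exists iff graph is connected and all vertices have even degree
  - Eulerian path exists iff graph is connected and has 0 or 2 odd-degree vertices

Graph is connected with exactly 2 odd-degree vertices (3, 5).
Eulerian path exists (starting and ending at the odd-degree vertices), but no Eulerian circuit.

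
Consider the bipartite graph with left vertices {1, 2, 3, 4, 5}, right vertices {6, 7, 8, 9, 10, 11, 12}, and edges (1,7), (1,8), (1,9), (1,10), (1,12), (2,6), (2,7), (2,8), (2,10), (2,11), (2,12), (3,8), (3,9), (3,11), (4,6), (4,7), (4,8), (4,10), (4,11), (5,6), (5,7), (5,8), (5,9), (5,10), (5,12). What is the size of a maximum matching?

Step 1: List the neighbors of each left vertex:
  1: 7, 8, 9, 10, 12
  2: 6, 7, 8, 10, 11, 12
  3: 8, 9, 11
  4: 6, 7, 8, 10, 11
  5: 6, 7, 8, 9, 10, 12

Step 2: Greedily match left vertices, then look for augmenting paths:
  Match 1 -- 7
  Match 2 -- 6
  Match 3 -- 8
  Match 4 -- 10
  Match 5 -- 9
  No augmenting path remains.

Step 3: Verify this is maximum:
  Matching size 5 = min(|L|, |R|) = min(5, 7), which is an upper bound, so this matching is maximum.

Maximum matching: {(1,7), (2,6), (3,8), (4,10), (5,9)}
Size: 5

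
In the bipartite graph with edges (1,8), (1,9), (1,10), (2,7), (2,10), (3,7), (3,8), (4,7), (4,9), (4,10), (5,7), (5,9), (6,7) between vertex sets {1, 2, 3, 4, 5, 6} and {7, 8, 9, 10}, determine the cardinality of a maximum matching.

Step 1: List the neighbors of each left vertex:
  1: 8, 9, 10
  2: 7, 10
  3: 7, 8
  4: 7, 9, 10
  5: 7, 9
  6: 7

Step 2: Greedily match left vertices, then look for augmenting paths:
  Match 1 -- 8
  Match 2 -- 10
  Match 3 -- 7
  Match 4 -- 9
  No augmenting path remains.

Step 3: Verify this is maximum:
  Matching size 4 = min(|L|, |R|) = min(6, 4), which is an upper bound, so this matching is maximum.

Maximum matching: {(1,8), (2,10), (3,7), (4,9)}
Size: 4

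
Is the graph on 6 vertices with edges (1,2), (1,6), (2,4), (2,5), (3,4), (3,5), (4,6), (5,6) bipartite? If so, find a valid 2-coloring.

Step 1: Attempt 2-coloring using BFS:
  Start at vertex 1, assign color 0
  Color vertex 2 with color 1 (neighbor of 1)
  Color vertex 6 with color 1 (neighbor of 1)
  Color vertex 4 with color 0 (neighbor of 2)
  Color vertex 5 with color 0 (neighbor of 2)
  Color vertex 3 with color 1 (neighbor of 4)

Step 2: 2-coloring succeeded. No conflicts found.
  Set A (color 0): {1, 4, 5}
  Set B (color 1): {2, 3, 6}

The graph is bipartite with partition {1, 4, 5}, {2, 3, 6}.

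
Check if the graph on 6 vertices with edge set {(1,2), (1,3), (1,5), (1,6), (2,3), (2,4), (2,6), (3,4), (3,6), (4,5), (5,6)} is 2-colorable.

Step 1: Attempt 2-coloring using BFS:
  Start at vertex 1, assign color 0
  Color vertex 2 with color 1 (neighbor of 1)
  Color vertex 3 with color 1 (neighbor of 1)
  Color vertex 5 with color 1 (neighbor of 1)
  Color vertex 6 with color 1 (neighbor of 1)

Step 2: Conflict found! Vertices 2 and 3 are adjacent but have the same color.
This means the graph contains an odd cycle.

The graph is NOT bipartite.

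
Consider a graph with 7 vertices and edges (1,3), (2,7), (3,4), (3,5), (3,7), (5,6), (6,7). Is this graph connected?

Step 1: Build adjacency list from edges:
  1: 3
  2: 7
  3: 1, 4, 5, 7
  4: 3
  5: 3, 6
  6: 5, 7
  7: 2, 3, 6

Step 2: Run BFS/DFS from vertex 1:
  Visited: {1, 3, 4, 5, 7, 6, 2}
  Reached 7 of 7 vertices

Step 3: All 7 vertices reached from vertex 1, so the graph is connected.
Answer: Yes, the graph is connected.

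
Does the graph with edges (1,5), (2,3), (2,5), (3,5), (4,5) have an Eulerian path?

Step 1: Find the degree of each vertex:
  deg(1) = 1
  deg(2) = 2
  deg(3) = 2
  deg(4) = 1
  deg(5) = 4

Step 2: Count vertices with odd degree:
  Odd-degree vertices: 1, 4 (2 total)

Step 3: Apply Euler's theorem:
  - Eulerian circuit exists iff graph is connected and all vertices have even degree
  - Eulerian path exists iff graph is connected and has 0 or 2 odd-degree vertices

Graph is connected with exactly 2 odd-degree vertices (1, 4).
Eulerian path exists (starting and ending at the odd-degree vertices), but no Eulerian circuit.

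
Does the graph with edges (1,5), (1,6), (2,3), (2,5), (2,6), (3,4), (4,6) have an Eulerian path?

Step 1: Find the degree of each vertex:
  deg(1) = 2
  deg(2) = 3
  deg(3) = 2
  deg(4) = 2
  deg(5) = 2
  deg(6) = 3

Step 2: Count vertices with odd degree:
  Odd-degree vertices: 2, 6 (2 total)

Step 3: Apply Euler's theorem:
  - Eulerian circuit exists iff graph is connected and all vertices have even degree
  - Eulerian path exists iff graph is connected and has 0 or 2 odd-degree vertices

Graph is connected with exactly 2 odd-degree vertices (2, 6).
Eulerian path exists (starting and ending at the odd-degree vertices), but no Eulerian circuit.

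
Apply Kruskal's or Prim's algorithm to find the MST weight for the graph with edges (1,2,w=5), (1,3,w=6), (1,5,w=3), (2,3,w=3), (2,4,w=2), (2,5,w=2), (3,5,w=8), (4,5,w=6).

Apply Kruskal's algorithm (sort edges by weight, add if no cycle):

Sorted edges by weight:
  (2,5) w=2
  (2,4) w=2
  (1,5) w=3
  (2,3) w=3
  (1,2) w=5
  (1,3) w=6
  (4,5) w=6
  (3,5) w=8

Add edge (2,5) w=2 -- no cycle. Running total: 2
Add edge (2,4) w=2 -- no cycle. Running total: 4
Add edge (1,5) w=3 -- no cycle. Running total: 7
Add edge (2,3) w=3 -- no cycle. Running total: 10

MST edges: (2,5,w=2), (2,4,w=2), (1,5,w=3), (2,3,w=3)
Total MST weight: 2 + 2 + 3 + 3 = 10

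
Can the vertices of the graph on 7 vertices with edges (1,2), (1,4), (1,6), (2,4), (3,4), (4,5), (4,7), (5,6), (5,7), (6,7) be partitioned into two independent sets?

Step 1: Attempt 2-coloring using BFS:
  Start at vertex 1, assign color 0
  Color vertex 2 with color 1 (neighbor of 1)
  Color vertex 4 with color 1 (neighbor of 1)
  Color vertex 6 with color 1 (neighbor of 1)

Step 2: Conflict found! Vertices 2 and 4 are adjacent but have the same color.
This means the graph contains an odd cycle.

The graph is NOT bipartite.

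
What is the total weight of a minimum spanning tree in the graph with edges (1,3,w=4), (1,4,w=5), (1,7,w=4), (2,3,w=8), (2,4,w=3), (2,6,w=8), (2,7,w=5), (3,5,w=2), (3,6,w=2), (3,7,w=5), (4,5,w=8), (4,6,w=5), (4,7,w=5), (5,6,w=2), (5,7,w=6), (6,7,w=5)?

Apply Kruskal's algorithm (sort edges by weight, add if no cycle):

Sorted edges by weight:
  (3,6) w=2
  (3,5) w=2
  (5,6) w=2
  (2,4) w=3
  (1,7) w=4
  (1,3) w=4
  (1,4) w=5
  (2,7) w=5
  (3,7) w=5
  (4,6) w=5
  (4,7) w=5
  (6,7) w=5
  (5,7) w=6
  (2,6) w=8
  (2,3) w=8
  (4,5) w=8

Add edge (3,6) w=2 -- no cycle. Running total: 2
Add edge (3,5) w=2 -- no cycle. Running total: 4
Skip edge (5,6) w=2 -- would create cycle
Add edge (2,4) w=3 -- no cycle. Running total: 7
Add edge (1,7) w=4 -- no cycle. Running total: 11
Add edge (1,3) w=4 -- no cycle. Running total: 15
Add edge (1,4) w=5 -- no cycle. Running total: 20

MST edges: (3,6,w=2), (3,5,w=2), (2,4,w=3), (1,7,w=4), (1,3,w=4), (1,4,w=5)
Total MST weight: 2 + 2 + 3 + 4 + 4 + 5 = 20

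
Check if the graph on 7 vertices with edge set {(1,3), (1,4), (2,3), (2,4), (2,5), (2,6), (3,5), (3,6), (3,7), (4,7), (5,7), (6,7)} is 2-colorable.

Step 1: Attempt 2-coloring using BFS:
  Start at vertex 1, assign color 0
  Color vertex 3 with color 1 (neighbor of 1)
  Color vertex 4 with color 1 (neighbor of 1)
  Color vertex 2 with color 0 (neighbor of 3)
  Color vertex 5 with color 0 (neighbor of 3)
  Color vertex 6 with color 0 (neighbor of 3)
  Color vertex 7 with color 0 (neighbor of 3)

Step 2: Conflict found! Vertices 2 and 5 are adjacent but have the same color.
This means the graph contains an odd cycle.

The graph is NOT bipartite.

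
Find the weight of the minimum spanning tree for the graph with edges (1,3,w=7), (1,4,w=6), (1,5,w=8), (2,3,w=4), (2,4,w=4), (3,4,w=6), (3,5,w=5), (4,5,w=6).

Apply Kruskal's algorithm (sort edges by weight, add if no cycle):

Sorted edges by weight:
  (2,4) w=4
  (2,3) w=4
  (3,5) w=5
  (1,4) w=6
  (3,4) w=6
  (4,5) w=6
  (1,3) w=7
  (1,5) w=8

Add edge (2,4) w=4 -- no cycle. Running total: 4
Add edge (2,3) w=4 -- no cycle. Running total: 8
Add edge (3,5) w=5 -- no cycle. Running total: 13
Add edge (1,4) w=6 -- no cycle. Running total: 19

MST edges: (2,4,w=4), (2,3,w=4), (3,5,w=5), (1,4,w=6)
Total MST weight: 4 + 4 + 5 + 6 = 19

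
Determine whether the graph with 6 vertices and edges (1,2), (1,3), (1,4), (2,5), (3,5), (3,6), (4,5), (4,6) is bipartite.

Step 1: Attempt 2-coloring using BFS:
  Start at vertex 1, assign color 0
  Color vertex 2 with color 1 (neighbor of 1)
  Color vertex 3 with color 1 (neighbor of 1)
  Color vertex 4 with color 1 (neighbor of 1)
  Color vertex 5 with color 0 (neighbor of 2)
  Color vertex 6 with color 0 (neighbor of 3)

Step 2: 2-coloring succeeded. No conflicts found.
  Set A (color 0): {1, 5, 6}
  Set B (color 1): {2, 3, 4}

The graph is bipartite with partition {1, 5, 6}, {2, 3, 4}.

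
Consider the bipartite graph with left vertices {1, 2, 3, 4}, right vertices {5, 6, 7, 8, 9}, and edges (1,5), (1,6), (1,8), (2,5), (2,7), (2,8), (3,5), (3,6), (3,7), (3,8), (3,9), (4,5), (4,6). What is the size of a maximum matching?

Step 1: List the neighbors of each left vertex:
  1: 5, 6, 8
  2: 5, 7, 8
  3: 5, 6, 7, 8, 9
  4: 5, 6

Step 2: Greedily match left vertices, then look for augmenting paths:
  Match 1 -- 8
  Match 2 -- 7
  Match 3 -- 6
  Match 4 -- 5
  No augmenting path remains.

Step 3: Verify this is maximum:
  Matching size 4 = min(|L|, |R|) = min(4, 5), which is an upper bound, so this matching is maximum.

Maximum matching: {(1,8), (2,7), (3,6), (4,5)}
Size: 4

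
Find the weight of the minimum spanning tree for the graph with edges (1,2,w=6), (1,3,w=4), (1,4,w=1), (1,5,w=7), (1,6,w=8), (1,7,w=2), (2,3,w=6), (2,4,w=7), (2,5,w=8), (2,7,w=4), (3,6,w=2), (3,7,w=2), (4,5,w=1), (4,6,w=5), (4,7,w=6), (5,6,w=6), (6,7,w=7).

Apply Kruskal's algorithm (sort edges by weight, add if no cycle):

Sorted edges by weight:
  (1,4) w=1
  (4,5) w=1
  (1,7) w=2
  (3,6) w=2
  (3,7) w=2
  (1,3) w=4
  (2,7) w=4
  (4,6) w=5
  (1,2) w=6
  (2,3) w=6
  (4,7) w=6
  (5,6) w=6
  (1,5) w=7
  (2,4) w=7
  (6,7) w=7
  (1,6) w=8
  (2,5) w=8

Add edge (1,4) w=1 -- no cycle. Running total: 1
Add edge (4,5) w=1 -- no cycle. Running total: 2
Add edge (1,7) w=2 -- no cycle. Running total: 4
Add edge (3,6) w=2 -- no cycle. Running total: 6
Add edge (3,7) w=2 -- no cycle. Running total: 8
Skip edge (1,3) w=4 -- would create cycle
Add edge (2,7) w=4 -- no cycle. Running total: 12

MST edges: (1,4,w=1), (4,5,w=1), (1,7,w=2), (3,6,w=2), (3,7,w=2), (2,7,w=4)
Total MST weight: 1 + 1 + 2 + 2 + 2 + 4 = 12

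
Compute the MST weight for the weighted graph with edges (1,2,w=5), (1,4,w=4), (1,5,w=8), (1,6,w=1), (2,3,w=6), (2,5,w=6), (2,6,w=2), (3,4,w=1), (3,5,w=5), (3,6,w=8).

Apply Kruskal's algorithm (sort edges by weight, add if no cycle):

Sorted edges by weight:
  (1,6) w=1
  (3,4) w=1
  (2,6) w=2
  (1,4) w=4
  (1,2) w=5
  (3,5) w=5
  (2,3) w=6
  (2,5) w=6
  (1,5) w=8
  (3,6) w=8

Add edge (1,6) w=1 -- no cycle. Running total: 1
Add edge (3,4) w=1 -- no cycle. Running total: 2
Add edge (2,6) w=2 -- no cycle. Running total: 4
Add edge (1,4) w=4 -- no cycle. Running total: 8
Skip edge (1,2) w=5 -- would create cycle
Add edge (3,5) w=5 -- no cycle. Running total: 13

MST edges: (1,6,w=1), (3,4,w=1), (2,6,w=2), (1,4,w=4), (3,5,w=5)
Total MST weight: 1 + 1 + 2 + 4 + 5 = 13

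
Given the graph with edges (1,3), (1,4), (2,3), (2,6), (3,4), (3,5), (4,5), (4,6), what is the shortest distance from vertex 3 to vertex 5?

Step 1: Build adjacency list:
  1: 3, 4
  2: 3, 6
  3: 1, 2, 4, 5
  4: 1, 3, 5, 6
  5: 3, 4
  6: 2, 4

Step 2: BFS from vertex 3 to find shortest path to 5:
  vertex 1 reached at distance 1
  vertex 2 reached at distance 1
  vertex 4 reached at distance 1
  vertex 5 reached at distance 1

Step 3: Shortest path: 3 -> 5
Path length: 1 edge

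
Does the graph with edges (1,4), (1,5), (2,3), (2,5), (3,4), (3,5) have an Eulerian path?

Step 1: Find the degree of each vertex:
  deg(1) = 2
  deg(2) = 2
  deg(3) = 3
  deg(4) = 2
  deg(5) = 3

Step 2: Count vertices with odd degree:
  Odd-degree vertices: 3, 5 (2 total)

Step 3: Apply Euler's theorem:
  - Eulerian circuit exists iff graph is connected and all vertices have even degree
  - Eulerian path exists iff graph is connected and has 0 or 2 odd-degree vertices

Graph is connected with exactly 2 odd-degree vertices (3, 5).
Eulerian path exists (starting and ending at the odd-degree vertices), but no Eulerian circuit.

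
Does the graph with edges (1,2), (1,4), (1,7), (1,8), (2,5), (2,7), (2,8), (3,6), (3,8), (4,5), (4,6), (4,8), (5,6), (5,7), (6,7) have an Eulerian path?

Step 1: Find the degree of each vertex:
  deg(1) = 4
  deg(2) = 4
  deg(3) = 2
  deg(4) = 4
  deg(5) = 4
  deg(6) = 4
  deg(7) = 4
  deg(8) = 4

Step 2: Count vertices with odd degree:
  All vertices have even degree (0 odd-degree vertices)

Step 3: Apply Euler's theorem:
  - Eulerian circuit exists iff graph is connected and all vertices have even degree
  - Eulerian path exists iff graph is connected and has 0 or 2 odd-degree vertices

Graph is connected with 0 odd-degree vertices.
Both Eulerian circuit and Eulerian path exist.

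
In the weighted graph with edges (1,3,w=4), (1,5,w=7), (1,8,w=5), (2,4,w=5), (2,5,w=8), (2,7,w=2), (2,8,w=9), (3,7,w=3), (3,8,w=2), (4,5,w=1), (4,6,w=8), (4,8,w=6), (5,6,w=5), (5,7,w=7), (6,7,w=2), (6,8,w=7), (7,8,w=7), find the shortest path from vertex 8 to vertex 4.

Step 1: Build adjacency list with weights:
  1: 3(w=4), 5(w=7), 8(w=5)
  2: 4(w=5), 5(w=8), 7(w=2), 8(w=9)
  3: 1(w=4), 7(w=3), 8(w=2)
  4: 2(w=5), 5(w=1), 6(w=8), 8(w=6)
  5: 1(w=7), 2(w=8), 4(w=1), 6(w=5), 7(w=7)
  6: 4(w=8), 5(w=5), 7(w=2), 8(w=7)
  7: 2(w=2), 3(w=3), 5(w=7), 6(w=2), 8(w=7)
  8: 1(w=5), 2(w=9), 3(w=2), 4(w=6), 6(w=7), 7(w=7)

Step 2: Apply Dijkstra's algorithm from vertex 8:
  Visit vertex 8 (distance=0)
    Update dist[1] = 5
    Update dist[2] = 9
    Update dist[3] = 2
    Update dist[4] = 6
    Update dist[6] = 7
    Update dist[7] = 7
  Visit vertex 3 (distance=2)
    Update dist[7] = 5
  Visit vertex 1 (distance=5)
    Update dist[5] = 12
  Visit vertex 7 (distance=5)
    Update dist[2] = 7
  Visit vertex 4 (distance=6)
    Update dist[5] = 7

Step 3: Shortest path: 8 -> 4
Total weight: 6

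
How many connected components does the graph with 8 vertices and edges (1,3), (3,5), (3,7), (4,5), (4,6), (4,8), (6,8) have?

Step 1: Build adjacency list from edges:
  1: 3
  2: (none)
  3: 1, 5, 7
  4: 5, 6, 8
  5: 3, 4
  6: 4, 8
  7: 3
  8: 4, 6

Step 2: Run BFS/DFS from vertex 1:
  Visited: {1, 3, 5, 7, 4, 6, 8}
  Reached 7 of 8 vertices

Step 3: Only 7 of 8 vertices reached. Graph is disconnected.
Connected components: {1, 3, 4, 5, 6, 7, 8}, {2}
Number of connected components: 2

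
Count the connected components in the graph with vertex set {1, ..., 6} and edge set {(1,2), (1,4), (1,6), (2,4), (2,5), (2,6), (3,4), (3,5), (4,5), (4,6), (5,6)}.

Step 1: Build adjacency list from edges:
  1: 2, 4, 6
  2: 1, 4, 5, 6
  3: 4, 5
  4: 1, 2, 3, 5, 6
  5: 2, 3, 4, 6
  6: 1, 2, 4, 5

Step 2: Run BFS/DFS from vertex 1:
  Visited: {1, 2, 4, 6, 5, 3}
  Reached 6 of 6 vertices

Step 3: All 6 vertices reached from vertex 1, so the graph is connected.
Number of connected components: 1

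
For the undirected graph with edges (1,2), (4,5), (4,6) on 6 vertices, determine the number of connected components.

Step 1: Build adjacency list from edges:
  1: 2
  2: 1
  3: (none)
  4: 5, 6
  5: 4
  6: 4

Step 2: Run BFS/DFS from vertex 1:
  Visited: {1, 2}
  Reached 2 of 6 vertices

Step 3: Only 2 of 6 vertices reached. Graph is disconnected.
Connected components: {1, 2}, {3}, {4, 5, 6}
Number of connected components: 3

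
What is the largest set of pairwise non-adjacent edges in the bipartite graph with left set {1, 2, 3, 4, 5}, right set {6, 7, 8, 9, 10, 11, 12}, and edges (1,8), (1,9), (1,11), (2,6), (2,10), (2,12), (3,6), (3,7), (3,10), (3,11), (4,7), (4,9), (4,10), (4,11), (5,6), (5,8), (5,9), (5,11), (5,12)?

Step 1: List the neighbors of each left vertex:
  1: 8, 9, 11
  2: 6, 10, 12
  3: 6, 7, 10, 11
  4: 7, 9, 10, 11
  5: 6, 8, 9, 11, 12

Step 2: Greedily match left vertices, then look for augmenting paths:
  Match 1 -- 8
  Match 2 -- 6
  Match 3 -- 7
  Match 4 -- 9
  Match 5 -- 11
  No augmenting path remains.

Step 3: Verify this is maximum:
  Matching size 5 = min(|L|, |R|) = min(5, 7), which is an upper bound, so this matching is maximum.

Maximum matching: {(1,8), (2,6), (3,7), (4,9), (5,11)}
Size: 5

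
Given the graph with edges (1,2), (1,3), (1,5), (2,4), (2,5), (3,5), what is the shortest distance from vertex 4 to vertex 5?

Step 1: Build adjacency list:
  1: 2, 3, 5
  2: 1, 4, 5
  3: 1, 5
  4: 2
  5: 1, 2, 3

Step 2: BFS from vertex 4 to find shortest path to 5:
  vertex 2 reached at distance 1
  vertex 1 reached at distance 2
  vertex 5 reached at distance 2

Step 3: Shortest path: 4 -> 2 -> 5
Path length: 2 edges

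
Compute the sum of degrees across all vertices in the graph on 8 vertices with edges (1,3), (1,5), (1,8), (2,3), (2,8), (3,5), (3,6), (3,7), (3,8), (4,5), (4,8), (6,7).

Step 1: Count edges incident to each vertex:
  deg(1) = 3 (neighbors: 3, 5, 8)
  deg(2) = 2 (neighbors: 3, 8)
  deg(3) = 6 (neighbors: 1, 2, 5, 6, 7, 8)
  deg(4) = 2 (neighbors: 5, 8)
  deg(5) = 3 (neighbors: 1, 3, 4)
  deg(6) = 2 (neighbors: 3, 7)
  deg(7) = 2 (neighbors: 3, 6)
  deg(8) = 4 (neighbors: 1, 2, 3, 4)

Step 2: Sum all degrees:
  3 + 2 + 6 + 2 + 3 + 2 + 2 + 4 = 24

Verification: sum of degrees = 2 * |E| = 2 * 12 = 24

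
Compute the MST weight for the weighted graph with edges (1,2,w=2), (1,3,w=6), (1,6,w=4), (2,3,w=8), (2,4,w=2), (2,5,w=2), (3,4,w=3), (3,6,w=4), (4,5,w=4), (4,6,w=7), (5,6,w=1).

Apply Kruskal's algorithm (sort edges by weight, add if no cycle):

Sorted edges by weight:
  (5,6) w=1
  (1,2) w=2
  (2,4) w=2
  (2,5) w=2
  (3,4) w=3
  (1,6) w=4
  (3,6) w=4
  (4,5) w=4
  (1,3) w=6
  (4,6) w=7
  (2,3) w=8

Add edge (5,6) w=1 -- no cycle. Running total: 1
Add edge (1,2) w=2 -- no cycle. Running total: 3
Add edge (2,4) w=2 -- no cycle. Running total: 5
Add edge (2,5) w=2 -- no cycle. Running total: 7
Add edge (3,4) w=3 -- no cycle. Running total: 10

MST edges: (5,6,w=1), (1,2,w=2), (2,4,w=2), (2,5,w=2), (3,4,w=3)
Total MST weight: 1 + 2 + 2 + 2 + 3 = 10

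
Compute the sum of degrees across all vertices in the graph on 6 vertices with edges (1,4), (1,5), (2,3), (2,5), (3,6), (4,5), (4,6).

Step 1: Count edges incident to each vertex:
  deg(1) = 2 (neighbors: 4, 5)
  deg(2) = 2 (neighbors: 3, 5)
  deg(3) = 2 (neighbors: 2, 6)
  deg(4) = 3 (neighbors: 1, 5, 6)
  deg(5) = 3 (neighbors: 1, 2, 4)
  deg(6) = 2 (neighbors: 3, 4)

Step 2: Sum all degrees:
  2 + 2 + 2 + 3 + 3 + 2 = 14

Verification: sum of degrees = 2 * |E| = 2 * 7 = 14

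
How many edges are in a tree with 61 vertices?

A tree on n vertices always has exactly n - 1 edges.
For n = 61: edges = 61 - 1 = 60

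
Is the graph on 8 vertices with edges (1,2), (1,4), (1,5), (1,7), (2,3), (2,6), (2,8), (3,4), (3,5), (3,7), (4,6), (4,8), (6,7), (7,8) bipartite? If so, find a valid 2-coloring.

Step 1: Attempt 2-coloring using BFS:
  Start at vertex 1, assign color 0
  Color vertex 2 with color 1 (neighbor of 1)
  Color vertex 4 with color 1 (neighbor of 1)
  Color vertex 5 with color 1 (neighbor of 1)
  Color vertex 7 with color 1 (neighbor of 1)
  Color vertex 3 with color 0 (neighbor of 2)
  Color vertex 6 with color 0 (neighbor of 2)
  Color vertex 8 with color 0 (neighbor of 2)

Step 2: 2-coloring succeeded. No conflicts found.
  Set A (color 0): {1, 3, 6, 8}
  Set B (color 1): {2, 4, 5, 7}

The graph is bipartite with partition {1, 3, 6, 8}, {2, 4, 5, 7}.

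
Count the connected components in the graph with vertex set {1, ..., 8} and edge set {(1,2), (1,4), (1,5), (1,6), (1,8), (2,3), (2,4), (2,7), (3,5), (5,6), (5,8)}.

Step 1: Build adjacency list from edges:
  1: 2, 4, 5, 6, 8
  2: 1, 3, 4, 7
  3: 2, 5
  4: 1, 2
  5: 1, 3, 6, 8
  6: 1, 5
  7: 2
  8: 1, 5

Step 2: Run BFS/DFS from vertex 1:
  Visited: {1, 2, 4, 5, 6, 8, 3, 7}
  Reached 8 of 8 vertices

Step 3: All 8 vertices reached from vertex 1, so the graph is connected.
Number of connected components: 1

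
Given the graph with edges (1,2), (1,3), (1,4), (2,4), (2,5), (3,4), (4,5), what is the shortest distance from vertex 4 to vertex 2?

Step 1: Build adjacency list:
  1: 2, 3, 4
  2: 1, 4, 5
  3: 1, 4
  4: 1, 2, 3, 5
  5: 2, 4

Step 2: BFS from vertex 4 to find shortest path to 2:
  vertex 1 reached at distance 1
  vertex 2 reached at distance 1

Step 3: Shortest path: 4 -> 2
Path length: 1 edge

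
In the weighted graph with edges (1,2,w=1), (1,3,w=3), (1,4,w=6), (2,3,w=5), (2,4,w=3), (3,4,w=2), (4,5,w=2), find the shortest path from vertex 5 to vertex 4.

Step 1: Build adjacency list with weights:
  1: 2(w=1), 3(w=3), 4(w=6)
  2: 1(w=1), 3(w=5), 4(w=3)
  3: 1(w=3), 2(w=5), 4(w=2)
  4: 1(w=6), 2(w=3), 3(w=2), 5(w=2)
  5: 4(w=2)

Step 2: Apply Dijkstra's algorithm from vertex 5:
  Visit vertex 5 (distance=0)
    Update dist[4] = 2
  Visit vertex 4 (distance=2)
    Update dist[1] = 8
    Update dist[2] = 5
    Update dist[3] = 4

Step 3: Shortest path: 5 -> 4
Total weight: 2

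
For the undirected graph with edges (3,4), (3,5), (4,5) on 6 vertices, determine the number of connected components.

Step 1: Build adjacency list from edges:
  1: (none)
  2: (none)
  3: 4, 5
  4: 3, 5
  5: 3, 4
  6: (none)

Step 2: Run BFS/DFS from vertex 1:
  Visited: {1}
  Reached 1 of 6 vertices

Step 3: Only 1 of 6 vertices reached. Graph is disconnected.
Connected components: {1}, {2}, {3, 4, 5}, {6}
Number of connected components: 4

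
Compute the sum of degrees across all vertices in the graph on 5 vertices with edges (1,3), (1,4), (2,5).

Step 1: Count edges incident to each vertex:
  deg(1) = 2 (neighbors: 3, 4)
  deg(2) = 1 (neighbors: 5)
  deg(3) = 1 (neighbors: 1)
  deg(4) = 1 (neighbors: 1)
  deg(5) = 1 (neighbors: 2)

Step 2: Sum all degrees:
  2 + 1 + 1 + 1 + 1 = 6

Verification: sum of degrees = 2 * |E| = 2 * 3 = 6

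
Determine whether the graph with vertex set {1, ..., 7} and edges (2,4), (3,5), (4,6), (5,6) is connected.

Step 1: Build adjacency list from edges:
  1: (none)
  2: 4
  3: 5
  4: 2, 6
  5: 3, 6
  6: 4, 5
  7: (none)

Step 2: Run BFS/DFS from vertex 1:
  Visited: {1}
  Reached 1 of 7 vertices

Step 3: Only 1 of 7 vertices reached. Graph is disconnected.
Connected components: {1}, {2, 3, 4, 5, 6}, {7}
Answer: No, the graph is not connected (3 components).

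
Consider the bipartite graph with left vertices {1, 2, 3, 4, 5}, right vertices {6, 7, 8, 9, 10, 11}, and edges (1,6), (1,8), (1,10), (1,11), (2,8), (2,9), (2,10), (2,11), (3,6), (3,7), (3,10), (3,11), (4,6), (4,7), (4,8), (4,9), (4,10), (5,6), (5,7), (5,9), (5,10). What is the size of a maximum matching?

Step 1: List the neighbors of each left vertex:
  1: 6, 8, 10, 11
  2: 8, 9, 10, 11
  3: 6, 7, 10, 11
  4: 6, 7, 8, 9, 10
  5: 6, 7, 9, 10

Step 2: Greedily match left vertices, then look for augmenting paths:
  Match 1 -- 6
  Match 2 -- 8
  Match 3 -- 7
  Match 4 -- 9
  Match 5 -- 10
  No augmenting path remains.

Step 3: Verify this is maximum:
  Matching size 5 = min(|L|, |R|) = min(5, 6), which is an upper bound, so this matching is maximum.

Maximum matching: {(1,6), (2,8), (3,7), (4,9), (5,10)}
Size: 5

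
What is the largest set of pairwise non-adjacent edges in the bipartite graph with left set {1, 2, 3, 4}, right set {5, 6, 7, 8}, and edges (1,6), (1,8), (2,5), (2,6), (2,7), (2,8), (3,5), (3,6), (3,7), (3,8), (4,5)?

Step 1: List the neighbors of each left vertex:
  1: 6, 8
  2: 5, 6, 7, 8
  3: 5, 6, 7, 8
  4: 5

Step 2: Greedily match left vertices, then look for augmenting paths:
  Match 1 -- 6
  Match 2 -- 8
  Match 3 -- 7
  Match 4 -- 5
  No augmenting path remains.

Step 3: Verify this is maximum:
  Matching size 4 = min(|L|, |R|) = min(4, 4), which is an upper bound, so this matching is maximum.

Maximum matching: {(1,6), (2,8), (3,7), (4,5)}
Size: 4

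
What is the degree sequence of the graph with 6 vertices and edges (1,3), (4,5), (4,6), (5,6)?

Step 1: Count edges incident to each vertex:
  deg(1) = 1 (neighbors: 3)
  deg(2) = 0 (neighbors: none)
  deg(3) = 1 (neighbors: 1)
  deg(4) = 2 (neighbors: 5, 6)
  deg(5) = 2 (neighbors: 4, 6)
  deg(6) = 2 (neighbors: 4, 5)

Step 2: Sort degrees in non-increasing order:
  Degrees: [1, 0, 1, 2, 2, 2] -> sorted: [2, 2, 2, 1, 1, 0]

Degree sequence: [2, 2, 2, 1, 1, 0]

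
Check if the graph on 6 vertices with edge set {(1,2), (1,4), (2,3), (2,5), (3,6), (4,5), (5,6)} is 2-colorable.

Step 1: Attempt 2-coloring using BFS:
  Start at vertex 1, assign color 0
  Color vertex 2 with color 1 (neighbor of 1)
  Color vertex 4 with color 1 (neighbor of 1)
  Color vertex 3 with color 0 (neighbor of 2)
  Color vertex 5 with color 0 (neighbor of 2)
  Color vertex 6 with color 1 (neighbor of 3)

Step 2: 2-coloring succeeded. No conflicts found.
  Set A (color 0): {1, 3, 5}
  Set B (color 1): {2, 4, 6}

The graph is bipartite with partition {1, 3, 5}, {2, 4, 6}.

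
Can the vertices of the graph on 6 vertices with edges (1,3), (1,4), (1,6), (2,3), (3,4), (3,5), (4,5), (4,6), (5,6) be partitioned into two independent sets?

Step 1: Attempt 2-coloring using BFS:
  Start at vertex 1, assign color 0
  Color vertex 3 with color 1 (neighbor of 1)
  Color vertex 4 with color 1 (neighbor of 1)
  Color vertex 6 with color 1 (neighbor of 1)
  Color vertex 2 with color 0 (neighbor of 3)

Step 2: Conflict found! Vertices 3 and 4 are adjacent but have the same color.
This means the graph contains an odd cycle.

The graph is NOT bipartite.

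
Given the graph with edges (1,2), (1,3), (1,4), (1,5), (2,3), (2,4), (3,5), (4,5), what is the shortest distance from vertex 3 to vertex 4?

Step 1: Build adjacency list:
  1: 2, 3, 4, 5
  2: 1, 3, 4
  3: 1, 2, 5
  4: 1, 2, 5
  5: 1, 3, 4

Step 2: BFS from vertex 3 to find shortest path to 4:
  vertex 1 reached at distance 1
  vertex 2 reached at distance 1
  vertex 5 reached at distance 1
  vertex 4 reached at distance 2

Step 3: Shortest path: 3 -> 1 -> 4
Path length: 2 edges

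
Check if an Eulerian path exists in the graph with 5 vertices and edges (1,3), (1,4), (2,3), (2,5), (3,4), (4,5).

Step 1: Find the degree of each vertex:
  deg(1) = 2
  deg(2) = 2
  deg(3) = 3
  deg(4) = 3
  deg(5) = 2

Step 2: Count vertices with odd degree:
  Odd-degree vertices: 3, 4 (2 total)

Step 3: Apply Euler's theorem:
  - Eulerian circuit exists iff graph is connected and all vertices have even degree
  - Eulerian path exists iff graph is connected and has 0 or 2 odd-degree vertices

Graph is connected with exactly 2 odd-degree vertices (3, 4).
Eulerian path exists (starting and ending at the odd-degree vertices), but no Eulerian circuit.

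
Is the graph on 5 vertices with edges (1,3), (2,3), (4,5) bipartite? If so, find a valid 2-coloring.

Step 1: Attempt 2-coloring using BFS:
  Start at vertex 1, assign color 0
  Color vertex 3 with color 1 (neighbor of 1)
  Color vertex 2 with color 0 (neighbor of 3)
  Start new component at vertex 4, assign color 0
  Color vertex 5 with color 1 (neighbor of 4)

Step 2: 2-coloring succeeded. No conflicts found.
  Set A (color 0): {1, 2, 4}
  Set B (color 1): {3, 5}

The graph is bipartite with partition {1, 2, 4}, {3, 5}.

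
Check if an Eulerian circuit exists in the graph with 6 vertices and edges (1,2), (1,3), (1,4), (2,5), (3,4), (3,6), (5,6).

Step 1: Find the degree of each vertex:
  deg(1) = 3
  deg(2) = 2
  deg(3) = 3
  deg(4) = 2
  deg(5) = 2
  deg(6) = 2

Step 2: Count vertices with odd degree:
  Odd-degree vertices: 1, 3 (2 total)

Step 3: Apply Euler's theorem:
  - Eulerian circuit exists iff graph is connected and all vertices have even degree
  - Eulerian path exists iff graph is connected and has 0 or 2 odd-degree vertices

Graph is connected with exactly 2 odd-degree vertices (1, 3).
Eulerian path exists (starting and ending at the odd-degree vertices), but no Eulerian circuit.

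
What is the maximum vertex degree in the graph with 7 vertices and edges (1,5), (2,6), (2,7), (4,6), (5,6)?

Step 1: Count edges incident to each vertex:
  deg(1) = 1 (neighbors: 5)
  deg(2) = 2 (neighbors: 6, 7)
  deg(3) = 0 (neighbors: none)
  deg(4) = 1 (neighbors: 6)
  deg(5) = 2 (neighbors: 1, 6)
  deg(6) = 3 (neighbors: 2, 4, 5)
  deg(7) = 1 (neighbors: 2)

Step 2: Find maximum:
  max(1, 2, 0, 1, 2, 3, 1) = 3 (vertex 6)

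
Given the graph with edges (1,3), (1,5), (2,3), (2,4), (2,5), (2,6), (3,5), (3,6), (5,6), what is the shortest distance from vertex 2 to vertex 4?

Step 1: Build adjacency list:
  1: 3, 5
  2: 3, 4, 5, 6
  3: 1, 2, 5, 6
  4: 2
  5: 1, 2, 3, 6
  6: 2, 3, 5

Step 2: BFS from vertex 2 to find shortest path to 4:
  vertex 3 reached at distance 1
  vertex 4 reached at distance 1

Step 3: Shortest path: 2 -> 4
Path length: 1 edge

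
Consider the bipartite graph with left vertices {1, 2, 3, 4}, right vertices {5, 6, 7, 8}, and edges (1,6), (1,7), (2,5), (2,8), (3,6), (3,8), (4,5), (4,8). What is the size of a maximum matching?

Step 1: List the neighbors of each left vertex:
  1: 6, 7
  2: 5, 8
  3: 6, 8
  4: 5, 8

Step 2: Greedily match left vertices, then look for augmenting paths:
  Match 1 -- 7
  Match 2 -- 5
  Match 3 -- 6
  Match 4 -- 8
  No augmenting path remains.

Step 3: Verify this is maximum:
  Matching size 4 = min(|L|, |R|) = min(4, 4), which is an upper bound, so this matching is maximum.

Maximum matching: {(1,7), (2,5), (3,6), (4,8)}
Size: 4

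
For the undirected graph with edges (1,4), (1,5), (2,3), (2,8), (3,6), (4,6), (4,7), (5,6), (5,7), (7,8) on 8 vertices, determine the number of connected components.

Step 1: Build adjacency list from edges:
  1: 4, 5
  2: 3, 8
  3: 2, 6
  4: 1, 6, 7
  5: 1, 6, 7
  6: 3, 4, 5
  7: 4, 5, 8
  8: 2, 7

Step 2: Run BFS/DFS from vertex 1:
  Visited: {1, 4, 5, 6, 7, 3, 8, 2}
  Reached 8 of 8 vertices

Step 3: All 8 vertices reached from vertex 1, so the graph is connected.
Number of connected components: 1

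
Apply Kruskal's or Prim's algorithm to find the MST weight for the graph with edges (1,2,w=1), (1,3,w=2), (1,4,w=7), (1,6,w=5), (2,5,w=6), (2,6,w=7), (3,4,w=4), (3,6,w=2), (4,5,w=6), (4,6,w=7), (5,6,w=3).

Apply Kruskal's algorithm (sort edges by weight, add if no cycle):

Sorted edges by weight:
  (1,2) w=1
  (1,3) w=2
  (3,6) w=2
  (5,6) w=3
  (3,4) w=4
  (1,6) w=5
  (2,5) w=6
  (4,5) w=6
  (1,4) w=7
  (2,6) w=7
  (4,6) w=7

Add edge (1,2) w=1 -- no cycle. Running total: 1
Add edge (1,3) w=2 -- no cycle. Running total: 3
Add edge (3,6) w=2 -- no cycle. Running total: 5
Add edge (5,6) w=3 -- no cycle. Running total: 8
Add edge (3,4) w=4 -- no cycle. Running total: 12

MST edges: (1,2,w=1), (1,3,w=2), (3,6,w=2), (5,6,w=3), (3,4,w=4)
Total MST weight: 1 + 2 + 2 + 3 + 4 = 12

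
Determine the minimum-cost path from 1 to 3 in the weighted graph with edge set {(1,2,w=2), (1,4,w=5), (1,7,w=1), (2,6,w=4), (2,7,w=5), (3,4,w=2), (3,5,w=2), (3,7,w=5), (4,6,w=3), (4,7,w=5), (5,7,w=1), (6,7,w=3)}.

Step 1: Build adjacency list with weights:
  1: 2(w=2), 4(w=5), 7(w=1)
  2: 1(w=2), 6(w=4), 7(w=5)
  3: 4(w=2), 5(w=2), 7(w=5)
  4: 1(w=5), 3(w=2), 6(w=3), 7(w=5)
  5: 3(w=2), 7(w=1)
  6: 2(w=4), 4(w=3), 7(w=3)
  7: 1(w=1), 2(w=5), 3(w=5), 4(w=5), 5(w=1), 6(w=3)

Step 2: Apply Dijkstra's algorithm from vertex 1:
  Visit vertex 1 (distance=0)
    Update dist[2] = 2
    Update dist[4] = 5
    Update dist[7] = 1
  Visit vertex 7 (distance=1)
    Update dist[3] = 6
    Update dist[5] = 2
    Update dist[6] = 4
  Visit vertex 2 (distance=2)
  Visit vertex 5 (distance=2)
    Update dist[3] = 4
  Visit vertex 3 (distance=4)

Step 3: Shortest path: 1 -> 7 -> 5 -> 3
Total weight: 1 + 1 + 2 = 4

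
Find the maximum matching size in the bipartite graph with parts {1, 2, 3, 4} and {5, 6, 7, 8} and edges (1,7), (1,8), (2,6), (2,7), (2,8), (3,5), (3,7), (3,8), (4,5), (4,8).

Step 1: List the neighbors of each left vertex:
  1: 7, 8
  2: 6, 7, 8
  3: 5, 7, 8
  4: 5, 8

Step 2: Greedily match left vertices, then look for augmenting paths:
  Match 1 -- 7
  Match 2 -- 6
  Match 3 -- 5
  Match 4 -- 8
  No augmenting path remains.

Step 3: Verify this is maximum:
  Matching size 4 = min(|L|, |R|) = min(4, 4), which is an upper bound, so this matching is maximum.

Maximum matching: {(1,7), (2,6), (3,5), (4,8)}
Size: 4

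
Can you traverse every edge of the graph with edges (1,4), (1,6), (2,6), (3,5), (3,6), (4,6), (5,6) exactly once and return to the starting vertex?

Step 1: Find the degree of each vertex:
  deg(1) = 2
  deg(2) = 1
  deg(3) = 2
  deg(4) = 2
  deg(5) = 2
  deg(6) = 5

Step 2: Count vertices with odd degree:
  Odd-degree vertices: 2, 6 (2 total)

Step 3: Apply Euler's theorem:
  - Eulerian circuit exists iff graph is connected and all vertices have even degree
  - Eulerian path exists iff graph is connected and has 0 or 2 odd-degree vertices

Graph is connected with exactly 2 odd-degree vertices (2, 6).
Eulerian path exists (starting and ending at the odd-degree vertices), but no Eulerian circuit.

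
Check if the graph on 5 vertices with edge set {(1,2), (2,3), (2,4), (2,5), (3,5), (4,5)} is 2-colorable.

Step 1: Attempt 2-coloring using BFS:
  Start at vertex 1, assign color 0
  Color vertex 2 with color 1 (neighbor of 1)
  Color vertex 3 with color 0 (neighbor of 2)
  Color vertex 4 with color 0 (neighbor of 2)
  Color vertex 5 with color 0 (neighbor of 2)

Step 2: Conflict found! Vertices 3 and 5 are adjacent but have the same color.
This means the graph contains an odd cycle.

The graph is NOT bipartite.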